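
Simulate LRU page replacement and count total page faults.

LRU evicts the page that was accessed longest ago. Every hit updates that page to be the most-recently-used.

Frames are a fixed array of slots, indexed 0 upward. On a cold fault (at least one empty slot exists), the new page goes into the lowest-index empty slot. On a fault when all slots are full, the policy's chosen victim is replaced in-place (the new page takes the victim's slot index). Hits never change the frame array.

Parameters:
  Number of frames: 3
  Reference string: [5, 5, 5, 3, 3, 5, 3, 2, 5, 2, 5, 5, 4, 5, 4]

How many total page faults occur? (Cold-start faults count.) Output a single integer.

Answer: 4

Derivation:
Step 0: ref 5 → FAULT, frames=[5,-,-]
Step 1: ref 5 → HIT, frames=[5,-,-]
Step 2: ref 5 → HIT, frames=[5,-,-]
Step 3: ref 3 → FAULT, frames=[5,3,-]
Step 4: ref 3 → HIT, frames=[5,3,-]
Step 5: ref 5 → HIT, frames=[5,3,-]
Step 6: ref 3 → HIT, frames=[5,3,-]
Step 7: ref 2 → FAULT, frames=[5,3,2]
Step 8: ref 5 → HIT, frames=[5,3,2]
Step 9: ref 2 → HIT, frames=[5,3,2]
Step 10: ref 5 → HIT, frames=[5,3,2]
Step 11: ref 5 → HIT, frames=[5,3,2]
Step 12: ref 4 → FAULT (evict 3), frames=[5,4,2]
Step 13: ref 5 → HIT, frames=[5,4,2]
Step 14: ref 4 → HIT, frames=[5,4,2]
Total faults: 4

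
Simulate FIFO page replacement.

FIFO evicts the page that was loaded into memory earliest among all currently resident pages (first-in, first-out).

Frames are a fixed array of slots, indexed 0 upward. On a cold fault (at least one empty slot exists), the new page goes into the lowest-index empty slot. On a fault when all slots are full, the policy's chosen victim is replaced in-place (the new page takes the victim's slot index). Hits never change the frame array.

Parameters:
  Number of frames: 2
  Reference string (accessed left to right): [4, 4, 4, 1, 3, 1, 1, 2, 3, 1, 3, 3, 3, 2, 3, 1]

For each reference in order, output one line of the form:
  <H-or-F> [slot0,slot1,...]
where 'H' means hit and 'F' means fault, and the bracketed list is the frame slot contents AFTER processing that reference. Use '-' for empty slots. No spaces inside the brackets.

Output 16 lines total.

F [4,-]
H [4,-]
H [4,-]
F [4,1]
F [3,1]
H [3,1]
H [3,1]
F [3,2]
H [3,2]
F [1,2]
F [1,3]
H [1,3]
H [1,3]
F [2,3]
H [2,3]
F [2,1]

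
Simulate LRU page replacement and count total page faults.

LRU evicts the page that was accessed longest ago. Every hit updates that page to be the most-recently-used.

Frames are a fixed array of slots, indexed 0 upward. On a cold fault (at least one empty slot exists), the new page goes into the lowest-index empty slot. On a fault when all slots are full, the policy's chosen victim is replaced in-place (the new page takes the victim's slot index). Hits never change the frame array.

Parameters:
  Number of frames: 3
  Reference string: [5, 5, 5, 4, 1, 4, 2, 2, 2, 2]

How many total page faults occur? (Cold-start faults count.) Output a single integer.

Step 0: ref 5 → FAULT, frames=[5,-,-]
Step 1: ref 5 → HIT, frames=[5,-,-]
Step 2: ref 5 → HIT, frames=[5,-,-]
Step 3: ref 4 → FAULT, frames=[5,4,-]
Step 4: ref 1 → FAULT, frames=[5,4,1]
Step 5: ref 4 → HIT, frames=[5,4,1]
Step 6: ref 2 → FAULT (evict 5), frames=[2,4,1]
Step 7: ref 2 → HIT, frames=[2,4,1]
Step 8: ref 2 → HIT, frames=[2,4,1]
Step 9: ref 2 → HIT, frames=[2,4,1]
Total faults: 4

Answer: 4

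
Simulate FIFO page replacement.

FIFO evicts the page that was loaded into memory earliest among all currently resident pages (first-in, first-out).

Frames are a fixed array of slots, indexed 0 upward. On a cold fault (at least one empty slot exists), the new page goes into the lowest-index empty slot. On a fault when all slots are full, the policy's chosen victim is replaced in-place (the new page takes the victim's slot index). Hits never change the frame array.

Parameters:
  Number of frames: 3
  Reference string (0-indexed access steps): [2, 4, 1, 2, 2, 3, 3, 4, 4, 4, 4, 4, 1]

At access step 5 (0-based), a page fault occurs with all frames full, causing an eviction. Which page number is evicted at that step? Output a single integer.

Answer: 2

Derivation:
Step 0: ref 2 -> FAULT, frames=[2,-,-]
Step 1: ref 4 -> FAULT, frames=[2,4,-]
Step 2: ref 1 -> FAULT, frames=[2,4,1]
Step 3: ref 2 -> HIT, frames=[2,4,1]
Step 4: ref 2 -> HIT, frames=[2,4,1]
Step 5: ref 3 -> FAULT, evict 2, frames=[3,4,1]
At step 5: evicted page 2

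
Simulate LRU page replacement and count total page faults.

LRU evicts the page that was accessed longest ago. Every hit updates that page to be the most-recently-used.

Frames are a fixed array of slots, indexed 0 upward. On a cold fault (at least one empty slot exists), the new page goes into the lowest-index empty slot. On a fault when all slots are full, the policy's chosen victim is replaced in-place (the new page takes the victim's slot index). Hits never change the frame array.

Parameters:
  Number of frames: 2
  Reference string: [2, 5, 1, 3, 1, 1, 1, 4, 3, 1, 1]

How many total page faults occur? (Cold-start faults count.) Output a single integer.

Answer: 7

Derivation:
Step 0: ref 2 → FAULT, frames=[2,-]
Step 1: ref 5 → FAULT, frames=[2,5]
Step 2: ref 1 → FAULT (evict 2), frames=[1,5]
Step 3: ref 3 → FAULT (evict 5), frames=[1,3]
Step 4: ref 1 → HIT, frames=[1,3]
Step 5: ref 1 → HIT, frames=[1,3]
Step 6: ref 1 → HIT, frames=[1,3]
Step 7: ref 4 → FAULT (evict 3), frames=[1,4]
Step 8: ref 3 → FAULT (evict 1), frames=[3,4]
Step 9: ref 1 → FAULT (evict 4), frames=[3,1]
Step 10: ref 1 → HIT, frames=[3,1]
Total faults: 7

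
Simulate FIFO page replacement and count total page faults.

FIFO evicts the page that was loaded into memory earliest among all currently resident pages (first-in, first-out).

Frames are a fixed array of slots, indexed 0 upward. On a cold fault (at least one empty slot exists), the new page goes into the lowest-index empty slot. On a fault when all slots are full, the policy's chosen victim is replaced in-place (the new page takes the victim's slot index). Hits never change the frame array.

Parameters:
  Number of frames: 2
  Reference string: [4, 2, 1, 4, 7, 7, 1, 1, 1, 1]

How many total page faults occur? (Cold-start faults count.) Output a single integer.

Step 0: ref 4 → FAULT, frames=[4,-]
Step 1: ref 2 → FAULT, frames=[4,2]
Step 2: ref 1 → FAULT (evict 4), frames=[1,2]
Step 3: ref 4 → FAULT (evict 2), frames=[1,4]
Step 4: ref 7 → FAULT (evict 1), frames=[7,4]
Step 5: ref 7 → HIT, frames=[7,4]
Step 6: ref 1 → FAULT (evict 4), frames=[7,1]
Step 7: ref 1 → HIT, frames=[7,1]
Step 8: ref 1 → HIT, frames=[7,1]
Step 9: ref 1 → HIT, frames=[7,1]
Total faults: 6

Answer: 6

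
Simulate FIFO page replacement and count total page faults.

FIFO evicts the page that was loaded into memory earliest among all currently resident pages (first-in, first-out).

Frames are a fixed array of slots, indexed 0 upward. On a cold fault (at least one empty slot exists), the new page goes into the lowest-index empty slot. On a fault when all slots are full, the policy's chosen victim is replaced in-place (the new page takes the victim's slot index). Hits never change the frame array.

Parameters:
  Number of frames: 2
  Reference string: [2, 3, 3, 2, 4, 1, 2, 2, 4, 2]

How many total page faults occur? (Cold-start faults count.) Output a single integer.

Answer: 6

Derivation:
Step 0: ref 2 → FAULT, frames=[2,-]
Step 1: ref 3 → FAULT, frames=[2,3]
Step 2: ref 3 → HIT, frames=[2,3]
Step 3: ref 2 → HIT, frames=[2,3]
Step 4: ref 4 → FAULT (evict 2), frames=[4,3]
Step 5: ref 1 → FAULT (evict 3), frames=[4,1]
Step 6: ref 2 → FAULT (evict 4), frames=[2,1]
Step 7: ref 2 → HIT, frames=[2,1]
Step 8: ref 4 → FAULT (evict 1), frames=[2,4]
Step 9: ref 2 → HIT, frames=[2,4]
Total faults: 6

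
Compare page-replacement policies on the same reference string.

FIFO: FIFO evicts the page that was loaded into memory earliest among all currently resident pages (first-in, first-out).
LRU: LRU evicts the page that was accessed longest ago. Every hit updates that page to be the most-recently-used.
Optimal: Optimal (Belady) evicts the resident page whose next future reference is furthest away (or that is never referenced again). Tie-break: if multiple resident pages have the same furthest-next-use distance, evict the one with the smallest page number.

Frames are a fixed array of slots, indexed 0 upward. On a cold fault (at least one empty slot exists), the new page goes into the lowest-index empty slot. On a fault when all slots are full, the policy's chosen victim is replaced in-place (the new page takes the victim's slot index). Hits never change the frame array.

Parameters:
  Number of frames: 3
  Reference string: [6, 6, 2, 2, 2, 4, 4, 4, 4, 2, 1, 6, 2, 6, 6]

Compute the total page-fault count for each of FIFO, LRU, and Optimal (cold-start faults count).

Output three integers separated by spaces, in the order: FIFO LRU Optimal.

--- FIFO ---
  step 0: ref 6 -> FAULT, frames=[6,-,-] (faults so far: 1)
  step 1: ref 6 -> HIT, frames=[6,-,-] (faults so far: 1)
  step 2: ref 2 -> FAULT, frames=[6,2,-] (faults so far: 2)
  step 3: ref 2 -> HIT, frames=[6,2,-] (faults so far: 2)
  step 4: ref 2 -> HIT, frames=[6,2,-] (faults so far: 2)
  step 5: ref 4 -> FAULT, frames=[6,2,4] (faults so far: 3)
  step 6: ref 4 -> HIT, frames=[6,2,4] (faults so far: 3)
  step 7: ref 4 -> HIT, frames=[6,2,4] (faults so far: 3)
  step 8: ref 4 -> HIT, frames=[6,2,4] (faults so far: 3)
  step 9: ref 2 -> HIT, frames=[6,2,4] (faults so far: 3)
  step 10: ref 1 -> FAULT, evict 6, frames=[1,2,4] (faults so far: 4)
  step 11: ref 6 -> FAULT, evict 2, frames=[1,6,4] (faults so far: 5)
  step 12: ref 2 -> FAULT, evict 4, frames=[1,6,2] (faults so far: 6)
  step 13: ref 6 -> HIT, frames=[1,6,2] (faults so far: 6)
  step 14: ref 6 -> HIT, frames=[1,6,2] (faults so far: 6)
  FIFO total faults: 6
--- LRU ---
  step 0: ref 6 -> FAULT, frames=[6,-,-] (faults so far: 1)
  step 1: ref 6 -> HIT, frames=[6,-,-] (faults so far: 1)
  step 2: ref 2 -> FAULT, frames=[6,2,-] (faults so far: 2)
  step 3: ref 2 -> HIT, frames=[6,2,-] (faults so far: 2)
  step 4: ref 2 -> HIT, frames=[6,2,-] (faults so far: 2)
  step 5: ref 4 -> FAULT, frames=[6,2,4] (faults so far: 3)
  step 6: ref 4 -> HIT, frames=[6,2,4] (faults so far: 3)
  step 7: ref 4 -> HIT, frames=[6,2,4] (faults so far: 3)
  step 8: ref 4 -> HIT, frames=[6,2,4] (faults so far: 3)
  step 9: ref 2 -> HIT, frames=[6,2,4] (faults so far: 3)
  step 10: ref 1 -> FAULT, evict 6, frames=[1,2,4] (faults so far: 4)
  step 11: ref 6 -> FAULT, evict 4, frames=[1,2,6] (faults so far: 5)
  step 12: ref 2 -> HIT, frames=[1,2,6] (faults so far: 5)
  step 13: ref 6 -> HIT, frames=[1,2,6] (faults so far: 5)
  step 14: ref 6 -> HIT, frames=[1,2,6] (faults so far: 5)
  LRU total faults: 5
--- Optimal ---
  step 0: ref 6 -> FAULT, frames=[6,-,-] (faults so far: 1)
  step 1: ref 6 -> HIT, frames=[6,-,-] (faults so far: 1)
  step 2: ref 2 -> FAULT, frames=[6,2,-] (faults so far: 2)
  step 3: ref 2 -> HIT, frames=[6,2,-] (faults so far: 2)
  step 4: ref 2 -> HIT, frames=[6,2,-] (faults so far: 2)
  step 5: ref 4 -> FAULT, frames=[6,2,4] (faults so far: 3)
  step 6: ref 4 -> HIT, frames=[6,2,4] (faults so far: 3)
  step 7: ref 4 -> HIT, frames=[6,2,4] (faults so far: 3)
  step 8: ref 4 -> HIT, frames=[6,2,4] (faults so far: 3)
  step 9: ref 2 -> HIT, frames=[6,2,4] (faults so far: 3)
  step 10: ref 1 -> FAULT, evict 4, frames=[6,2,1] (faults so far: 4)
  step 11: ref 6 -> HIT, frames=[6,2,1] (faults so far: 4)
  step 12: ref 2 -> HIT, frames=[6,2,1] (faults so far: 4)
  step 13: ref 6 -> HIT, frames=[6,2,1] (faults so far: 4)
  step 14: ref 6 -> HIT, frames=[6,2,1] (faults so far: 4)
  Optimal total faults: 4

Answer: 6 5 4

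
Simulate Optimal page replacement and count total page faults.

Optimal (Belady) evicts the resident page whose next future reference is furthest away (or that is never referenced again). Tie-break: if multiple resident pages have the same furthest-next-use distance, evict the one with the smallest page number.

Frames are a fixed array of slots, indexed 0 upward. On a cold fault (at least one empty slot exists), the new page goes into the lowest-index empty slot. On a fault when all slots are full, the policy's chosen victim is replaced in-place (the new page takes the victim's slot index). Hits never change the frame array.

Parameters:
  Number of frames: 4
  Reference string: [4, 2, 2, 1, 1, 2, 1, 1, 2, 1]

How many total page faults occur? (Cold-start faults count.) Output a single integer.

Step 0: ref 4 → FAULT, frames=[4,-,-,-]
Step 1: ref 2 → FAULT, frames=[4,2,-,-]
Step 2: ref 2 → HIT, frames=[4,2,-,-]
Step 3: ref 1 → FAULT, frames=[4,2,1,-]
Step 4: ref 1 → HIT, frames=[4,2,1,-]
Step 5: ref 2 → HIT, frames=[4,2,1,-]
Step 6: ref 1 → HIT, frames=[4,2,1,-]
Step 7: ref 1 → HIT, frames=[4,2,1,-]
Step 8: ref 2 → HIT, frames=[4,2,1,-]
Step 9: ref 1 → HIT, frames=[4,2,1,-]
Total faults: 3

Answer: 3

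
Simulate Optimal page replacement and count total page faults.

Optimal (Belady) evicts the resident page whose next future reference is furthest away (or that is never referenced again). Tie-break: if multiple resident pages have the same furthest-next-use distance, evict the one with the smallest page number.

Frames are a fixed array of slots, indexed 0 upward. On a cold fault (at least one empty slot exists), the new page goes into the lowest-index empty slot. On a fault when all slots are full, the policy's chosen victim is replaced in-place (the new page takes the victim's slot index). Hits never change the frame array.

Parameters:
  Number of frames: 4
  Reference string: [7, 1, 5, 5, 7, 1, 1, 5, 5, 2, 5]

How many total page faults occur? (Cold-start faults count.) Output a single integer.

Step 0: ref 7 → FAULT, frames=[7,-,-,-]
Step 1: ref 1 → FAULT, frames=[7,1,-,-]
Step 2: ref 5 → FAULT, frames=[7,1,5,-]
Step 3: ref 5 → HIT, frames=[7,1,5,-]
Step 4: ref 7 → HIT, frames=[7,1,5,-]
Step 5: ref 1 → HIT, frames=[7,1,5,-]
Step 6: ref 1 → HIT, frames=[7,1,5,-]
Step 7: ref 5 → HIT, frames=[7,1,5,-]
Step 8: ref 5 → HIT, frames=[7,1,5,-]
Step 9: ref 2 → FAULT, frames=[7,1,5,2]
Step 10: ref 5 → HIT, frames=[7,1,5,2]
Total faults: 4

Answer: 4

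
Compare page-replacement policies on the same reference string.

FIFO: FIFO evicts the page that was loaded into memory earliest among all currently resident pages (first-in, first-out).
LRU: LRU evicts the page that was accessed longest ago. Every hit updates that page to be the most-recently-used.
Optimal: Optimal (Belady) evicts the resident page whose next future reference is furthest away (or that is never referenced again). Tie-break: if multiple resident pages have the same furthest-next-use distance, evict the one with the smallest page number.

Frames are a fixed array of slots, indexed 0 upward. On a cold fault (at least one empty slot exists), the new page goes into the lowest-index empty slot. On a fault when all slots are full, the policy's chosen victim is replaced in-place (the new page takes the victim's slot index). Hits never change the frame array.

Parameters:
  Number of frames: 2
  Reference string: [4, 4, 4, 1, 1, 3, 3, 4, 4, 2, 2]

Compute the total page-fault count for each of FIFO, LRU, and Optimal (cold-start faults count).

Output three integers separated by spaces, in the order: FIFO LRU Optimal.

Answer: 5 5 4

Derivation:
--- FIFO ---
  step 0: ref 4 -> FAULT, frames=[4,-] (faults so far: 1)
  step 1: ref 4 -> HIT, frames=[4,-] (faults so far: 1)
  step 2: ref 4 -> HIT, frames=[4,-] (faults so far: 1)
  step 3: ref 1 -> FAULT, frames=[4,1] (faults so far: 2)
  step 4: ref 1 -> HIT, frames=[4,1] (faults so far: 2)
  step 5: ref 3 -> FAULT, evict 4, frames=[3,1] (faults so far: 3)
  step 6: ref 3 -> HIT, frames=[3,1] (faults so far: 3)
  step 7: ref 4 -> FAULT, evict 1, frames=[3,4] (faults so far: 4)
  step 8: ref 4 -> HIT, frames=[3,4] (faults so far: 4)
  step 9: ref 2 -> FAULT, evict 3, frames=[2,4] (faults so far: 5)
  step 10: ref 2 -> HIT, frames=[2,4] (faults so far: 5)
  FIFO total faults: 5
--- LRU ---
  step 0: ref 4 -> FAULT, frames=[4,-] (faults so far: 1)
  step 1: ref 4 -> HIT, frames=[4,-] (faults so far: 1)
  step 2: ref 4 -> HIT, frames=[4,-] (faults so far: 1)
  step 3: ref 1 -> FAULT, frames=[4,1] (faults so far: 2)
  step 4: ref 1 -> HIT, frames=[4,1] (faults so far: 2)
  step 5: ref 3 -> FAULT, evict 4, frames=[3,1] (faults so far: 3)
  step 6: ref 3 -> HIT, frames=[3,1] (faults so far: 3)
  step 7: ref 4 -> FAULT, evict 1, frames=[3,4] (faults so far: 4)
  step 8: ref 4 -> HIT, frames=[3,4] (faults so far: 4)
  step 9: ref 2 -> FAULT, evict 3, frames=[2,4] (faults so far: 5)
  step 10: ref 2 -> HIT, frames=[2,4] (faults so far: 5)
  LRU total faults: 5
--- Optimal ---
  step 0: ref 4 -> FAULT, frames=[4,-] (faults so far: 1)
  step 1: ref 4 -> HIT, frames=[4,-] (faults so far: 1)
  step 2: ref 4 -> HIT, frames=[4,-] (faults so far: 1)
  step 3: ref 1 -> FAULT, frames=[4,1] (faults so far: 2)
  step 4: ref 1 -> HIT, frames=[4,1] (faults so far: 2)
  step 5: ref 3 -> FAULT, evict 1, frames=[4,3] (faults so far: 3)
  step 6: ref 3 -> HIT, frames=[4,3] (faults so far: 3)
  step 7: ref 4 -> HIT, frames=[4,3] (faults so far: 3)
  step 8: ref 4 -> HIT, frames=[4,3] (faults so far: 3)
  step 9: ref 2 -> FAULT, evict 3, frames=[4,2] (faults so far: 4)
  step 10: ref 2 -> HIT, frames=[4,2] (faults so far: 4)
  Optimal total faults: 4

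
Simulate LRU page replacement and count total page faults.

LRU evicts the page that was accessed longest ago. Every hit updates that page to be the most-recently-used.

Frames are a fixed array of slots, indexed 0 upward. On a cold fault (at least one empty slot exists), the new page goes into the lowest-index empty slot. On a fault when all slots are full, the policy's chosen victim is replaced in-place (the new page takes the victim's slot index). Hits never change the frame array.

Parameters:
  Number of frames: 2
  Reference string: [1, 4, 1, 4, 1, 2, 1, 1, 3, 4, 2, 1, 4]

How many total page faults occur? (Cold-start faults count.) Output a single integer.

Step 0: ref 1 → FAULT, frames=[1,-]
Step 1: ref 4 → FAULT, frames=[1,4]
Step 2: ref 1 → HIT, frames=[1,4]
Step 3: ref 4 → HIT, frames=[1,4]
Step 4: ref 1 → HIT, frames=[1,4]
Step 5: ref 2 → FAULT (evict 4), frames=[1,2]
Step 6: ref 1 → HIT, frames=[1,2]
Step 7: ref 1 → HIT, frames=[1,2]
Step 8: ref 3 → FAULT (evict 2), frames=[1,3]
Step 9: ref 4 → FAULT (evict 1), frames=[4,3]
Step 10: ref 2 → FAULT (evict 3), frames=[4,2]
Step 11: ref 1 → FAULT (evict 4), frames=[1,2]
Step 12: ref 4 → FAULT (evict 2), frames=[1,4]
Total faults: 8

Answer: 8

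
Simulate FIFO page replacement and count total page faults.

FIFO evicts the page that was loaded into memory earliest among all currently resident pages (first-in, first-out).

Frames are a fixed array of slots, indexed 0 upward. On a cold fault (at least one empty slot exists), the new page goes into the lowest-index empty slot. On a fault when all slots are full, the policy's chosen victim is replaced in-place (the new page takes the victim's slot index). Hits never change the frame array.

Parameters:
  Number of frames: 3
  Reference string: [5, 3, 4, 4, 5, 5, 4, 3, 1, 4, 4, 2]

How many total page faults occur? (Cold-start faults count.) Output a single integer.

Answer: 5

Derivation:
Step 0: ref 5 → FAULT, frames=[5,-,-]
Step 1: ref 3 → FAULT, frames=[5,3,-]
Step 2: ref 4 → FAULT, frames=[5,3,4]
Step 3: ref 4 → HIT, frames=[5,3,4]
Step 4: ref 5 → HIT, frames=[5,3,4]
Step 5: ref 5 → HIT, frames=[5,3,4]
Step 6: ref 4 → HIT, frames=[5,3,4]
Step 7: ref 3 → HIT, frames=[5,3,4]
Step 8: ref 1 → FAULT (evict 5), frames=[1,3,4]
Step 9: ref 4 → HIT, frames=[1,3,4]
Step 10: ref 4 → HIT, frames=[1,3,4]
Step 11: ref 2 → FAULT (evict 3), frames=[1,2,4]
Total faults: 5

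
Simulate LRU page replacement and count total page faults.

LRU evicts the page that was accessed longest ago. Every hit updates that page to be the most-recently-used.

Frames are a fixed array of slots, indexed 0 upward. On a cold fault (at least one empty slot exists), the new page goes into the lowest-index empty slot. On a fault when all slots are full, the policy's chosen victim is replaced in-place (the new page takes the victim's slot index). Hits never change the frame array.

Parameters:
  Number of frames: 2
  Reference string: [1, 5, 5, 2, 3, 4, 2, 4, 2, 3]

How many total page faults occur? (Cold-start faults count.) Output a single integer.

Answer: 7

Derivation:
Step 0: ref 1 → FAULT, frames=[1,-]
Step 1: ref 5 → FAULT, frames=[1,5]
Step 2: ref 5 → HIT, frames=[1,5]
Step 3: ref 2 → FAULT (evict 1), frames=[2,5]
Step 4: ref 3 → FAULT (evict 5), frames=[2,3]
Step 5: ref 4 → FAULT (evict 2), frames=[4,3]
Step 6: ref 2 → FAULT (evict 3), frames=[4,2]
Step 7: ref 4 → HIT, frames=[4,2]
Step 8: ref 2 → HIT, frames=[4,2]
Step 9: ref 3 → FAULT (evict 4), frames=[3,2]
Total faults: 7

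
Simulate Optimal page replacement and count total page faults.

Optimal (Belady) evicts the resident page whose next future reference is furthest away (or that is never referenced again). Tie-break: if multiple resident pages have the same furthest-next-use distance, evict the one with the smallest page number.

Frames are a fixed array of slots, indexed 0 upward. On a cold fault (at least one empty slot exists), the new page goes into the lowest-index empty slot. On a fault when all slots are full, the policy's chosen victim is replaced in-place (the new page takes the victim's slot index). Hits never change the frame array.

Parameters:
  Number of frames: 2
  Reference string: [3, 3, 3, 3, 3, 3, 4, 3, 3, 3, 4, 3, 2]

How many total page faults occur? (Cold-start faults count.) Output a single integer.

Step 0: ref 3 → FAULT, frames=[3,-]
Step 1: ref 3 → HIT, frames=[3,-]
Step 2: ref 3 → HIT, frames=[3,-]
Step 3: ref 3 → HIT, frames=[3,-]
Step 4: ref 3 → HIT, frames=[3,-]
Step 5: ref 3 → HIT, frames=[3,-]
Step 6: ref 4 → FAULT, frames=[3,4]
Step 7: ref 3 → HIT, frames=[3,4]
Step 8: ref 3 → HIT, frames=[3,4]
Step 9: ref 3 → HIT, frames=[3,4]
Step 10: ref 4 → HIT, frames=[3,4]
Step 11: ref 3 → HIT, frames=[3,4]
Step 12: ref 2 → FAULT (evict 3), frames=[2,4]
Total faults: 3

Answer: 3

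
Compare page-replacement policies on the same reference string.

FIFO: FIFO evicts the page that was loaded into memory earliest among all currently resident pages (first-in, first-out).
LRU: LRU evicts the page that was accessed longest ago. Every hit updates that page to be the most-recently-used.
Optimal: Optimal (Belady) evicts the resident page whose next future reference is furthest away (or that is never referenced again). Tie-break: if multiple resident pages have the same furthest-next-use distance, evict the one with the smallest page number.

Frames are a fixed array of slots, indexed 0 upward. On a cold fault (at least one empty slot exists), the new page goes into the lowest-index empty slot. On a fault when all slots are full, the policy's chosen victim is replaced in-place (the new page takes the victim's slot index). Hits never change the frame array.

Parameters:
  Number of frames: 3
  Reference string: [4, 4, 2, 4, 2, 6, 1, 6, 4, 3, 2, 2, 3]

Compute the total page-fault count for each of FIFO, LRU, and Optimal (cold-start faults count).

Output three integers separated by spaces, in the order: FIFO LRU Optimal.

Answer: 7 7 6

Derivation:
--- FIFO ---
  step 0: ref 4 -> FAULT, frames=[4,-,-] (faults so far: 1)
  step 1: ref 4 -> HIT, frames=[4,-,-] (faults so far: 1)
  step 2: ref 2 -> FAULT, frames=[4,2,-] (faults so far: 2)
  step 3: ref 4 -> HIT, frames=[4,2,-] (faults so far: 2)
  step 4: ref 2 -> HIT, frames=[4,2,-] (faults so far: 2)
  step 5: ref 6 -> FAULT, frames=[4,2,6] (faults so far: 3)
  step 6: ref 1 -> FAULT, evict 4, frames=[1,2,6] (faults so far: 4)
  step 7: ref 6 -> HIT, frames=[1,2,6] (faults so far: 4)
  step 8: ref 4 -> FAULT, evict 2, frames=[1,4,6] (faults so far: 5)
  step 9: ref 3 -> FAULT, evict 6, frames=[1,4,3] (faults so far: 6)
  step 10: ref 2 -> FAULT, evict 1, frames=[2,4,3] (faults so far: 7)
  step 11: ref 2 -> HIT, frames=[2,4,3] (faults so far: 7)
  step 12: ref 3 -> HIT, frames=[2,4,3] (faults so far: 7)
  FIFO total faults: 7
--- LRU ---
  step 0: ref 4 -> FAULT, frames=[4,-,-] (faults so far: 1)
  step 1: ref 4 -> HIT, frames=[4,-,-] (faults so far: 1)
  step 2: ref 2 -> FAULT, frames=[4,2,-] (faults so far: 2)
  step 3: ref 4 -> HIT, frames=[4,2,-] (faults so far: 2)
  step 4: ref 2 -> HIT, frames=[4,2,-] (faults so far: 2)
  step 5: ref 6 -> FAULT, frames=[4,2,6] (faults so far: 3)
  step 6: ref 1 -> FAULT, evict 4, frames=[1,2,6] (faults so far: 4)
  step 7: ref 6 -> HIT, frames=[1,2,6] (faults so far: 4)
  step 8: ref 4 -> FAULT, evict 2, frames=[1,4,6] (faults so far: 5)
  step 9: ref 3 -> FAULT, evict 1, frames=[3,4,6] (faults so far: 6)
  step 10: ref 2 -> FAULT, evict 6, frames=[3,4,2] (faults so far: 7)
  step 11: ref 2 -> HIT, frames=[3,4,2] (faults so far: 7)
  step 12: ref 3 -> HIT, frames=[3,4,2] (faults so far: 7)
  LRU total faults: 7
--- Optimal ---
  step 0: ref 4 -> FAULT, frames=[4,-,-] (faults so far: 1)
  step 1: ref 4 -> HIT, frames=[4,-,-] (faults so far: 1)
  step 2: ref 2 -> FAULT, frames=[4,2,-] (faults so far: 2)
  step 3: ref 4 -> HIT, frames=[4,2,-] (faults so far: 2)
  step 4: ref 2 -> HIT, frames=[4,2,-] (faults so far: 2)
  step 5: ref 6 -> FAULT, frames=[4,2,6] (faults so far: 3)
  step 6: ref 1 -> FAULT, evict 2, frames=[4,1,6] (faults so far: 4)
  step 7: ref 6 -> HIT, frames=[4,1,6] (faults so far: 4)
  step 8: ref 4 -> HIT, frames=[4,1,6] (faults so far: 4)
  step 9: ref 3 -> FAULT, evict 1, frames=[4,3,6] (faults so far: 5)
  step 10: ref 2 -> FAULT, evict 4, frames=[2,3,6] (faults so far: 6)
  step 11: ref 2 -> HIT, frames=[2,3,6] (faults so far: 6)
  step 12: ref 3 -> HIT, frames=[2,3,6] (faults so far: 6)
  Optimal total faults: 6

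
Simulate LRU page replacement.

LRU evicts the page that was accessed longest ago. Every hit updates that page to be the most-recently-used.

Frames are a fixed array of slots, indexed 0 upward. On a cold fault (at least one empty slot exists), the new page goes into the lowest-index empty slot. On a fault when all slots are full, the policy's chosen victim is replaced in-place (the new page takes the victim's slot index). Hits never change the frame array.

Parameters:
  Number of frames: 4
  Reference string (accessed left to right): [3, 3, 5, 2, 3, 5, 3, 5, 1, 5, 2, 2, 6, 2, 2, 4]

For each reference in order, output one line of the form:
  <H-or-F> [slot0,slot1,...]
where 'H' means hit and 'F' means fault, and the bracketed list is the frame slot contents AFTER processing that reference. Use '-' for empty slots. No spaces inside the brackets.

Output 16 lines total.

F [3,-,-,-]
H [3,-,-,-]
F [3,5,-,-]
F [3,5,2,-]
H [3,5,2,-]
H [3,5,2,-]
H [3,5,2,-]
H [3,5,2,-]
F [3,5,2,1]
H [3,5,2,1]
H [3,5,2,1]
H [3,5,2,1]
F [6,5,2,1]
H [6,5,2,1]
H [6,5,2,1]
F [6,5,2,4]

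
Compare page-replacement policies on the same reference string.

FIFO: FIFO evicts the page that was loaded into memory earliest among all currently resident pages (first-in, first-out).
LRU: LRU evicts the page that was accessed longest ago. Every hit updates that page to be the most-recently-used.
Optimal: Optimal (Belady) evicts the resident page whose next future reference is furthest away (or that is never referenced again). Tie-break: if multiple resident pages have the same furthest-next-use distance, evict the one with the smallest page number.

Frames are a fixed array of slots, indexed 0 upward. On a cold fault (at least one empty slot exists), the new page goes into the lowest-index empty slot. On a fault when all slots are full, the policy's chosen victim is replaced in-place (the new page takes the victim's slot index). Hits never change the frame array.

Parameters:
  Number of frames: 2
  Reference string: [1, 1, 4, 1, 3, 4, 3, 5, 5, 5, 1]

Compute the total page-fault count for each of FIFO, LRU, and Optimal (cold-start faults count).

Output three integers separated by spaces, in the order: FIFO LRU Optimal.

--- FIFO ---
  step 0: ref 1 -> FAULT, frames=[1,-] (faults so far: 1)
  step 1: ref 1 -> HIT, frames=[1,-] (faults so far: 1)
  step 2: ref 4 -> FAULT, frames=[1,4] (faults so far: 2)
  step 3: ref 1 -> HIT, frames=[1,4] (faults so far: 2)
  step 4: ref 3 -> FAULT, evict 1, frames=[3,4] (faults so far: 3)
  step 5: ref 4 -> HIT, frames=[3,4] (faults so far: 3)
  step 6: ref 3 -> HIT, frames=[3,4] (faults so far: 3)
  step 7: ref 5 -> FAULT, evict 4, frames=[3,5] (faults so far: 4)
  step 8: ref 5 -> HIT, frames=[3,5] (faults so far: 4)
  step 9: ref 5 -> HIT, frames=[3,5] (faults so far: 4)
  step 10: ref 1 -> FAULT, evict 3, frames=[1,5] (faults so far: 5)
  FIFO total faults: 5
--- LRU ---
  step 0: ref 1 -> FAULT, frames=[1,-] (faults so far: 1)
  step 1: ref 1 -> HIT, frames=[1,-] (faults so far: 1)
  step 2: ref 4 -> FAULT, frames=[1,4] (faults so far: 2)
  step 3: ref 1 -> HIT, frames=[1,4] (faults so far: 2)
  step 4: ref 3 -> FAULT, evict 4, frames=[1,3] (faults so far: 3)
  step 5: ref 4 -> FAULT, evict 1, frames=[4,3] (faults so far: 4)
  step 6: ref 3 -> HIT, frames=[4,3] (faults so far: 4)
  step 7: ref 5 -> FAULT, evict 4, frames=[5,3] (faults so far: 5)
  step 8: ref 5 -> HIT, frames=[5,3] (faults so far: 5)
  step 9: ref 5 -> HIT, frames=[5,3] (faults so far: 5)
  step 10: ref 1 -> FAULT, evict 3, frames=[5,1] (faults so far: 6)
  LRU total faults: 6
--- Optimal ---
  step 0: ref 1 -> FAULT, frames=[1,-] (faults so far: 1)
  step 1: ref 1 -> HIT, frames=[1,-] (faults so far: 1)
  step 2: ref 4 -> FAULT, frames=[1,4] (faults so far: 2)
  step 3: ref 1 -> HIT, frames=[1,4] (faults so far: 2)
  step 4: ref 3 -> FAULT, evict 1, frames=[3,4] (faults so far: 3)
  step 5: ref 4 -> HIT, frames=[3,4] (faults so far: 3)
  step 6: ref 3 -> HIT, frames=[3,4] (faults so far: 3)
  step 7: ref 5 -> FAULT, evict 3, frames=[5,4] (faults so far: 4)
  step 8: ref 5 -> HIT, frames=[5,4] (faults so far: 4)
  step 9: ref 5 -> HIT, frames=[5,4] (faults so far: 4)
  step 10: ref 1 -> FAULT, evict 4, frames=[5,1] (faults so far: 5)
  Optimal total faults: 5

Answer: 5 6 5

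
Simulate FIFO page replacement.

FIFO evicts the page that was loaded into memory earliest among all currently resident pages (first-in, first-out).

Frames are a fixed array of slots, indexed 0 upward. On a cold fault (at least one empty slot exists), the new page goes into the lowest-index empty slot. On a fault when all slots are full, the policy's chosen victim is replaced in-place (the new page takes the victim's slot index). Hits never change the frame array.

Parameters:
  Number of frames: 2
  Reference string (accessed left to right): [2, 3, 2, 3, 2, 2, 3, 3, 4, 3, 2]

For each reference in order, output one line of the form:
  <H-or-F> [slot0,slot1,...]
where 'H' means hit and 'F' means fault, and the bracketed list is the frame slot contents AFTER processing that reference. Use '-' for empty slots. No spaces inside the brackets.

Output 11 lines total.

F [2,-]
F [2,3]
H [2,3]
H [2,3]
H [2,3]
H [2,3]
H [2,3]
H [2,3]
F [4,3]
H [4,3]
F [4,2]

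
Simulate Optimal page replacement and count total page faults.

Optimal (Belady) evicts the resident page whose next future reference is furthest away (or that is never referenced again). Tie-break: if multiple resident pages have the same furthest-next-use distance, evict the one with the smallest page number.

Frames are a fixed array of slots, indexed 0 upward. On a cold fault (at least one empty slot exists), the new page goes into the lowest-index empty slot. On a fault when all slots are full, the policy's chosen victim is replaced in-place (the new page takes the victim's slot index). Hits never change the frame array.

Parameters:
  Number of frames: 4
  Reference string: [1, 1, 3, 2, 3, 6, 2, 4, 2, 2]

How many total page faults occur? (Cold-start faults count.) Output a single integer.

Step 0: ref 1 → FAULT, frames=[1,-,-,-]
Step 1: ref 1 → HIT, frames=[1,-,-,-]
Step 2: ref 3 → FAULT, frames=[1,3,-,-]
Step 3: ref 2 → FAULT, frames=[1,3,2,-]
Step 4: ref 3 → HIT, frames=[1,3,2,-]
Step 5: ref 6 → FAULT, frames=[1,3,2,6]
Step 6: ref 2 → HIT, frames=[1,3,2,6]
Step 7: ref 4 → FAULT (evict 1), frames=[4,3,2,6]
Step 8: ref 2 → HIT, frames=[4,3,2,6]
Step 9: ref 2 → HIT, frames=[4,3,2,6]
Total faults: 5

Answer: 5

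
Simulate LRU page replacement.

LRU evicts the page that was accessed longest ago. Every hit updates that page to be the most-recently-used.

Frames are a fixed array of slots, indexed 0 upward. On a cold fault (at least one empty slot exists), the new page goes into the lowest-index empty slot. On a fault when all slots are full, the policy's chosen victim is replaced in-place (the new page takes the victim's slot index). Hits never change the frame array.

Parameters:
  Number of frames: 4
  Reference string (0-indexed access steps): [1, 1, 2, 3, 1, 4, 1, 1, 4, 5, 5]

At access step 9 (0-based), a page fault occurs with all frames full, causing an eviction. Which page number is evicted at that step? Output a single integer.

Step 0: ref 1 -> FAULT, frames=[1,-,-,-]
Step 1: ref 1 -> HIT, frames=[1,-,-,-]
Step 2: ref 2 -> FAULT, frames=[1,2,-,-]
Step 3: ref 3 -> FAULT, frames=[1,2,3,-]
Step 4: ref 1 -> HIT, frames=[1,2,3,-]
Step 5: ref 4 -> FAULT, frames=[1,2,3,4]
Step 6: ref 1 -> HIT, frames=[1,2,3,4]
Step 7: ref 1 -> HIT, frames=[1,2,3,4]
Step 8: ref 4 -> HIT, frames=[1,2,3,4]
Step 9: ref 5 -> FAULT, evict 2, frames=[1,5,3,4]
At step 9: evicted page 2

Answer: 2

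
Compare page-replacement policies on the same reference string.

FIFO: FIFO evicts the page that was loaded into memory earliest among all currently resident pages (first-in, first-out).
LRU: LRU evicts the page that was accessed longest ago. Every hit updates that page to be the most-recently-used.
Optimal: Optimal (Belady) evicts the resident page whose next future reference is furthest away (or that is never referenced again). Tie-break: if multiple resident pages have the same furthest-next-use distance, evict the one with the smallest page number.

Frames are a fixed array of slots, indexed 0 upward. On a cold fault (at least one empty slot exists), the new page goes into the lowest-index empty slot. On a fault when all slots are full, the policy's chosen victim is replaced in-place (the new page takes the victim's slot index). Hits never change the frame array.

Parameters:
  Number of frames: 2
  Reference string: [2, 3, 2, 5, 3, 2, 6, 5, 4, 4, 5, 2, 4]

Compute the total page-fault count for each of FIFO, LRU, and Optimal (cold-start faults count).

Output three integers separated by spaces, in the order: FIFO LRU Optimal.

--- FIFO ---
  step 0: ref 2 -> FAULT, frames=[2,-] (faults so far: 1)
  step 1: ref 3 -> FAULT, frames=[2,3] (faults so far: 2)
  step 2: ref 2 -> HIT, frames=[2,3] (faults so far: 2)
  step 3: ref 5 -> FAULT, evict 2, frames=[5,3] (faults so far: 3)
  step 4: ref 3 -> HIT, frames=[5,3] (faults so far: 3)
  step 5: ref 2 -> FAULT, evict 3, frames=[5,2] (faults so far: 4)
  step 6: ref 6 -> FAULT, evict 5, frames=[6,2] (faults so far: 5)
  step 7: ref 5 -> FAULT, evict 2, frames=[6,5] (faults so far: 6)
  step 8: ref 4 -> FAULT, evict 6, frames=[4,5] (faults so far: 7)
  step 9: ref 4 -> HIT, frames=[4,5] (faults so far: 7)
  step 10: ref 5 -> HIT, frames=[4,5] (faults so far: 7)
  step 11: ref 2 -> FAULT, evict 5, frames=[4,2] (faults so far: 8)
  step 12: ref 4 -> HIT, frames=[4,2] (faults so far: 8)
  FIFO total faults: 8
--- LRU ---
  step 0: ref 2 -> FAULT, frames=[2,-] (faults so far: 1)
  step 1: ref 3 -> FAULT, frames=[2,3] (faults so far: 2)
  step 2: ref 2 -> HIT, frames=[2,3] (faults so far: 2)
  step 3: ref 5 -> FAULT, evict 3, frames=[2,5] (faults so far: 3)
  step 4: ref 3 -> FAULT, evict 2, frames=[3,5] (faults so far: 4)
  step 5: ref 2 -> FAULT, evict 5, frames=[3,2] (faults so far: 5)
  step 6: ref 6 -> FAULT, evict 3, frames=[6,2] (faults so far: 6)
  step 7: ref 5 -> FAULT, evict 2, frames=[6,5] (faults so far: 7)
  step 8: ref 4 -> FAULT, evict 6, frames=[4,5] (faults so far: 8)
  step 9: ref 4 -> HIT, frames=[4,5] (faults so far: 8)
  step 10: ref 5 -> HIT, frames=[4,5] (faults so far: 8)
  step 11: ref 2 -> FAULT, evict 4, frames=[2,5] (faults so far: 9)
  step 12: ref 4 -> FAULT, evict 5, frames=[2,4] (faults so far: 10)
  LRU total faults: 10
--- Optimal ---
  step 0: ref 2 -> FAULT, frames=[2,-] (faults so far: 1)
  step 1: ref 3 -> FAULT, frames=[2,3] (faults so far: 2)
  step 2: ref 2 -> HIT, frames=[2,3] (faults so far: 2)
  step 3: ref 5 -> FAULT, evict 2, frames=[5,3] (faults so far: 3)
  step 4: ref 3 -> HIT, frames=[5,3] (faults so far: 3)
  step 5: ref 2 -> FAULT, evict 3, frames=[5,2] (faults so far: 4)
  step 6: ref 6 -> FAULT, evict 2, frames=[5,6] (faults so far: 5)
  step 7: ref 5 -> HIT, frames=[5,6] (faults so far: 5)
  step 8: ref 4 -> FAULT, evict 6, frames=[5,4] (faults so far: 6)
  step 9: ref 4 -> HIT, frames=[5,4] (faults so far: 6)
  step 10: ref 5 -> HIT, frames=[5,4] (faults so far: 6)
  step 11: ref 2 -> FAULT, evict 5, frames=[2,4] (faults so far: 7)
  step 12: ref 4 -> HIT, frames=[2,4] (faults so far: 7)
  Optimal total faults: 7

Answer: 8 10 7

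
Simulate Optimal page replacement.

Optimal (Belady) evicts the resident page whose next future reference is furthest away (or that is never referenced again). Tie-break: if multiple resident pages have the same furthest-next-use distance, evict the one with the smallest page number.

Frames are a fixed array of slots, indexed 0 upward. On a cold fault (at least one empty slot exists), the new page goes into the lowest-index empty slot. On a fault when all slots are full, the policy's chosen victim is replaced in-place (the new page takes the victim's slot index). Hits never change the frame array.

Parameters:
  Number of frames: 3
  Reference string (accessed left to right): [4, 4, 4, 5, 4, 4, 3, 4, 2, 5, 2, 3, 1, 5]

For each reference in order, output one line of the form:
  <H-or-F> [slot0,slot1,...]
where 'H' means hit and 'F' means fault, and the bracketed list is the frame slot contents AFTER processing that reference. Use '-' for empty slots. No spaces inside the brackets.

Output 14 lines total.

F [4,-,-]
H [4,-,-]
H [4,-,-]
F [4,5,-]
H [4,5,-]
H [4,5,-]
F [4,5,3]
H [4,5,3]
F [2,5,3]
H [2,5,3]
H [2,5,3]
H [2,5,3]
F [1,5,3]
H [1,5,3]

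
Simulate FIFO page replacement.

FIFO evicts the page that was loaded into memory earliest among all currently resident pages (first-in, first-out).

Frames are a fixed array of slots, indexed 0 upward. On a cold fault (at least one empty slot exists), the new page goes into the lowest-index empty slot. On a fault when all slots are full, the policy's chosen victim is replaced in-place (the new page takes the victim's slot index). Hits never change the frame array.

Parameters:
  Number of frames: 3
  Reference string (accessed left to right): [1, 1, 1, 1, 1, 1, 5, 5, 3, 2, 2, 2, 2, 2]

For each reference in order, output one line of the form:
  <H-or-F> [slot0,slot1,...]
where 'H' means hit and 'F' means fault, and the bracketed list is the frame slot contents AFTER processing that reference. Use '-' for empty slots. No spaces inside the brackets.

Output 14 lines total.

F [1,-,-]
H [1,-,-]
H [1,-,-]
H [1,-,-]
H [1,-,-]
H [1,-,-]
F [1,5,-]
H [1,5,-]
F [1,5,3]
F [2,5,3]
H [2,5,3]
H [2,5,3]
H [2,5,3]
H [2,5,3]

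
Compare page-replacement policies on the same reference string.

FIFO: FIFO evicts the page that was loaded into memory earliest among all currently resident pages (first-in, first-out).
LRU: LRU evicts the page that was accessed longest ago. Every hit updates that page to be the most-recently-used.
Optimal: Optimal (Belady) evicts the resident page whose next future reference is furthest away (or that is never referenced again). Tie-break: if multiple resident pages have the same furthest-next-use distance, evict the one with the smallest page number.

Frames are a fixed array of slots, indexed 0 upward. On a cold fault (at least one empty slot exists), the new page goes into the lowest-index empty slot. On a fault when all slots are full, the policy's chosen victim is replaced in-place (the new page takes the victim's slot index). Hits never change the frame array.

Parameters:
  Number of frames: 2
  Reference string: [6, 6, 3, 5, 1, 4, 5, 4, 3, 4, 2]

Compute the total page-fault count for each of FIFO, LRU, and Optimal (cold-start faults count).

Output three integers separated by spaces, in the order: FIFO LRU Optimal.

Answer: 9 8 7

Derivation:
--- FIFO ---
  step 0: ref 6 -> FAULT, frames=[6,-] (faults so far: 1)
  step 1: ref 6 -> HIT, frames=[6,-] (faults so far: 1)
  step 2: ref 3 -> FAULT, frames=[6,3] (faults so far: 2)
  step 3: ref 5 -> FAULT, evict 6, frames=[5,3] (faults so far: 3)
  step 4: ref 1 -> FAULT, evict 3, frames=[5,1] (faults so far: 4)
  step 5: ref 4 -> FAULT, evict 5, frames=[4,1] (faults so far: 5)
  step 6: ref 5 -> FAULT, evict 1, frames=[4,5] (faults so far: 6)
  step 7: ref 4 -> HIT, frames=[4,5] (faults so far: 6)
  step 8: ref 3 -> FAULT, evict 4, frames=[3,5] (faults so far: 7)
  step 9: ref 4 -> FAULT, evict 5, frames=[3,4] (faults so far: 8)
  step 10: ref 2 -> FAULT, evict 3, frames=[2,4] (faults so far: 9)
  FIFO total faults: 9
--- LRU ---
  step 0: ref 6 -> FAULT, frames=[6,-] (faults so far: 1)
  step 1: ref 6 -> HIT, frames=[6,-] (faults so far: 1)
  step 2: ref 3 -> FAULT, frames=[6,3] (faults so far: 2)
  step 3: ref 5 -> FAULT, evict 6, frames=[5,3] (faults so far: 3)
  step 4: ref 1 -> FAULT, evict 3, frames=[5,1] (faults so far: 4)
  step 5: ref 4 -> FAULT, evict 5, frames=[4,1] (faults so far: 5)
  step 6: ref 5 -> FAULT, evict 1, frames=[4,5] (faults so far: 6)
  step 7: ref 4 -> HIT, frames=[4,5] (faults so far: 6)
  step 8: ref 3 -> FAULT, evict 5, frames=[4,3] (faults so far: 7)
  step 9: ref 4 -> HIT, frames=[4,3] (faults so far: 7)
  step 10: ref 2 -> FAULT, evict 3, frames=[4,2] (faults so far: 8)
  LRU total faults: 8
--- Optimal ---
  step 0: ref 6 -> FAULT, frames=[6,-] (faults so far: 1)
  step 1: ref 6 -> HIT, frames=[6,-] (faults so far: 1)
  step 2: ref 3 -> FAULT, frames=[6,3] (faults so far: 2)
  step 3: ref 5 -> FAULT, evict 6, frames=[5,3] (faults so far: 3)
  step 4: ref 1 -> FAULT, evict 3, frames=[5,1] (faults so far: 4)
  step 5: ref 4 -> FAULT, evict 1, frames=[5,4] (faults so far: 5)
  step 6: ref 5 -> HIT, frames=[5,4] (faults so far: 5)
  step 7: ref 4 -> HIT, frames=[5,4] (faults so far: 5)
  step 8: ref 3 -> FAULT, evict 5, frames=[3,4] (faults so far: 6)
  step 9: ref 4 -> HIT, frames=[3,4] (faults so far: 6)
  step 10: ref 2 -> FAULT, evict 3, frames=[2,4] (faults so far: 7)
  Optimal total faults: 7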